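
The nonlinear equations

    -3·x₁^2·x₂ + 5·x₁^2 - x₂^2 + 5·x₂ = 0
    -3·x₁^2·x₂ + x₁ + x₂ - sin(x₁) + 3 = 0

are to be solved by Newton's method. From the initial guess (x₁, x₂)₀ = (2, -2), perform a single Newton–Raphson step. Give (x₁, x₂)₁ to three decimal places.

(1.383, -1.055)

At (2, -2): F = (30.000, 26.09070).
Jacobian J = [[-6·x₁·x₂ + 10·x₁, -3·x₁^2 - 2·x₂ + 5], [-6·x₁·x₂ - cos(x₁) + 1, -3·x₁^2 + 1]].
At the point, J = [[44.000, -3.000], [25.41615, -11.000]] (det J = -407.75156).
Solving J·Δ = −F gives Δ = (-0.617, 0.945).
Then the next iterate is (x₁, x₂)₁ = (1.383, -1.055).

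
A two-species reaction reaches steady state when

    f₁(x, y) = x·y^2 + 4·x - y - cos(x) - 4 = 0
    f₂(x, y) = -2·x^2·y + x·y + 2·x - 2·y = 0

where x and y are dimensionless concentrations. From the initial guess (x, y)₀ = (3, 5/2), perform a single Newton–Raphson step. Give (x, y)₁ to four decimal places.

At (3, 5/2): F = (25.239992, -36.5000).
Jacobian J = [[y^2 + sin(x) + 4, 2·x·y - 1], [-4·x·y + y + 2, -2·x^2 + x - 2]].
At the point, J = [[10.391120, 14.0000], [-25.5000, -17.0000]] (det J = 180.350960).
Solving J·Δ = −F gives Δ = (-0.4542, -1.4657).
Then the next iterate is (x, y)₁ = (2.5458, 1.0343).

(2.5458, 1.0343)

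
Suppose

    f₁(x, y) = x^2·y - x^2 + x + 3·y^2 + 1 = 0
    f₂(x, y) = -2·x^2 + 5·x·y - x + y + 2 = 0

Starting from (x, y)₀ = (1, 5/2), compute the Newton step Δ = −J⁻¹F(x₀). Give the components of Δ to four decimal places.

(-0.9427, -1.1549)

At (1, 5/2): F = (22.2500, 14.0000).
Jacobian J = [[2·x·y - 2·x + 1, x^2 + 6·y], [-4·x + 5·y - 1, 5·x + 1]].
At the point, J = [[4.0000, 16.0000], [7.5000, 6.0000]] (det J = -96.0000).
Solving J·Δ = −F gives Δ = (-0.9427, -1.1549).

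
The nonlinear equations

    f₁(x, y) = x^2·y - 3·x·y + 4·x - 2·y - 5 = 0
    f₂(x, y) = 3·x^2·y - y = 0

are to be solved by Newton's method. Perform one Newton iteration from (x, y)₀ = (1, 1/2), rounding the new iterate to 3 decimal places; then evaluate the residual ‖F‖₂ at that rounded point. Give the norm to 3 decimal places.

At (1, 1/2): F = (-3.000, 1.000).
Jacobian J = [[2·x·y - 3·y + 4, x^2 - 3·x - 2], [6·x·y, 3·x^2 - 1]].
At the point, J = [[3.500, -4.000], [3.000, 2.000]] (det J = 19.000).
Solving J·Δ = −F gives Δ = (0.105, -0.658).
Then the next iterate is (x, y)₁ = (1.105, -0.158).
Re-evaluating at (1.105, -0.158): F = (0.06685, -0.42077), so ‖F‖₂ = 0.426.

0.426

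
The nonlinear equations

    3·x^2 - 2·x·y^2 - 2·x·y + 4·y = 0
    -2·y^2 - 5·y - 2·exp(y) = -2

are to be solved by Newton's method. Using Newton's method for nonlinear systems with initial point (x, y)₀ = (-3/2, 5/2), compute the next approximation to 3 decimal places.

(-0.876, 1.297)

At (-3/2, 5/2): F = (43.000, -47.36499).
Jacobian J = [[6·x - 2·y^2 - 2·y, -4·x·y - 2·x + 4], [0, -4·y - 2·exp(y) - 5]].
At the point, J = [[-26.500, 22.000], [0.000, -39.36499]] (det J = 1043.17218).
Solving J·Δ = −F gives Δ = (0.624, -1.203).
Then the next iterate is (x, y)₁ = (-0.876, 1.297).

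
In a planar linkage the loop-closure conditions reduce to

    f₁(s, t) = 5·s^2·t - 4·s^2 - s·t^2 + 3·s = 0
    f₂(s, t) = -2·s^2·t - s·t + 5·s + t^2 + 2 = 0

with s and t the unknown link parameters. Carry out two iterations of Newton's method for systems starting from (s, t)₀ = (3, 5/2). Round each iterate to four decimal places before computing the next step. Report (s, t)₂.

(7.9013, 2.5672)

At (3, 5/2): F = (66.7500, -29.2500).
Jacobian J = [[10·s·t - 8·s - t^2 + 3, 5·s^2 - 2·s·t], [-4·s·t - t + 5, -2·s^2 - s + 2·t]].
At the point, J = [[47.7500, 30.0000], [-27.5000, -16.0000]] (det J = 61.0000).
Solving J·Δ = −F gives Δ = (3.1230, -7.1957).
Then the next iterate is (s, t)₁ = (6.1230, -4.6957).
Round to (6.1230, -4.6957) and repeat: F = (-1146.840680, 435.510558), J = [[-355.551309, 244.959187], [124.702784, -90.496658]].
Δ = (1.7783, 7.2629), so (s, t)₂ = (7.9013, 2.5672).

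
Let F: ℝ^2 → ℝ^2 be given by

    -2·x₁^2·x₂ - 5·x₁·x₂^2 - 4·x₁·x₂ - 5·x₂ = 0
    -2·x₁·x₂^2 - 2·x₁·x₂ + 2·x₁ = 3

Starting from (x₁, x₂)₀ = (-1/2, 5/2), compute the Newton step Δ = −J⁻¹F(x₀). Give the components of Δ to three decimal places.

(-0.019, -0.841)

At (-1/2, 5/2): F = (6.875, 4.750).
Jacobian J = [[-4·x₁·x₂ - 5·x₂^2 - 4·x₂, -2·x₁^2 - 10·x₁·x₂ - 4·x₁ - 5], [-2·x₂^2 - 2·x₂ + 2, -4·x₁·x₂ - 2·x₁]].
At the point, J = [[-36.250, 9.000], [-15.500, 6.000]] (det J = -78.000).
Solving J·Δ = −F gives Δ = (-0.019, -0.841).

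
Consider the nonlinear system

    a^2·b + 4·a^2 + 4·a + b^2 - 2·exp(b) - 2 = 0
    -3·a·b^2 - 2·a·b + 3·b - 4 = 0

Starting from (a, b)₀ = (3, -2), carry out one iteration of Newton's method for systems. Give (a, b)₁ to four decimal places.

(0.8653, -1.4872)

At (3, -2): F = (31.729329, -34.0000).
Jacobian J = [[2·a·b + 8·a + 4, a^2 + 2·b - 2·exp(b)], [-3·b^2 - 2·b, -6·a·b - 2·a + 3]].
At the point, J = [[16.0000, 4.729329], [-8.0000, 33.0000]] (det J = 565.834635).
Solving J·Δ = −F gives Δ = (-2.1347, 0.5128).
Then the next iterate is (a, b)₁ = (0.8653, -1.4872).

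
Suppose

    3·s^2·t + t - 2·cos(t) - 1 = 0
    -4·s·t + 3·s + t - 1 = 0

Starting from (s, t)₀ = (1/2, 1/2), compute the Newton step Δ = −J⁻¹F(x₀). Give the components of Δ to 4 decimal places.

At (1/2, 1/2): F = (-1.880165, 0.0000).
Jacobian J = [[6·s·t, 3·s^2 + 2·sin(t) + 1], [-4·t + 3, -4·s + 1]].
At the point, J = [[1.5000, 2.708851], [1.0000, -1.0000]] (det J = -4.208851).
Solving J·Δ = −F gives Δ = (0.4467, 0.4467).

(0.4467, 0.4467)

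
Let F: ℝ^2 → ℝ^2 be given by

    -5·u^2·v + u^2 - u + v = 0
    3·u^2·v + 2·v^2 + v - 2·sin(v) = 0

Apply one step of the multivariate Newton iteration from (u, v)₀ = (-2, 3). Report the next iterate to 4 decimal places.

(-1.6270, 1.3955)

At (-2, 3): F = (-51.0000, 56.717760).
Jacobian J = [[-10·u·v + 2·u - 1, -5·u^2 + 1], [6·u·v, 3·u^2 + 4·v - 2·cos(v) + 1]].
At the point, J = [[55.0000, -19.0000], [-36.0000, 26.979985]] (det J = 799.899175).
Solving J·Δ = −F gives Δ = (0.3730, -1.6045).
Then the next iterate is (u, v)₁ = (-1.6270, 1.3955).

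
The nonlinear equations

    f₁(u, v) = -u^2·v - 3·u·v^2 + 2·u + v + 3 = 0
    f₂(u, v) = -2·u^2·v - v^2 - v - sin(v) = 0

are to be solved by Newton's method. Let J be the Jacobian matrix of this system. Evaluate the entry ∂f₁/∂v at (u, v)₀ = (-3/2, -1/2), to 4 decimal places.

∂f₁/∂v = -u^2 - 6·u·v + 1.
At (-3/2, -1/2) this is -5.7500.

-5.7500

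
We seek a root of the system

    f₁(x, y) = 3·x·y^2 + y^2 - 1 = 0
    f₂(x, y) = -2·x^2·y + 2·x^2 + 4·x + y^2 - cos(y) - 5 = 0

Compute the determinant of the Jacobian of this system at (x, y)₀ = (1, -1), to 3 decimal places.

J = [[3·y^2, 6·x·y + 2·y], [-4·x·y + 4·x + 4, -2·x^2 + 2·y + sin(y)]].
At the point, J = [[3.000, -8.000], [12.000, -4.84147]].
det J = 81.476.

81.476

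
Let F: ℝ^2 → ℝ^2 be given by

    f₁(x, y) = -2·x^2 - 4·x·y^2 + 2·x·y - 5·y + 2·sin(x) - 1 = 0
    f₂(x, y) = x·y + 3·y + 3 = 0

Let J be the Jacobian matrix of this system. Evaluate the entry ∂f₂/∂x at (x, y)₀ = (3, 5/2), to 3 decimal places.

2.500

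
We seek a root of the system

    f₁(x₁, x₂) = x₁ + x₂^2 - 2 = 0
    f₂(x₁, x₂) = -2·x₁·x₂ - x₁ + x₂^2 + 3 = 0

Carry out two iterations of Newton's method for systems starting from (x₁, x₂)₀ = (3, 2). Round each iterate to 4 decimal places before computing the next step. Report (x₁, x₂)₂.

(1.4455, 0.7904)

At (3, 2): F = (5.0000, -8.0000).
Jacobian J = [[1, 2·x₂], [-2·x₂ - 1, -2·x₁ + 2·x₂]].
At the point, J = [[1.0000, 4.0000], [-5.0000, -2.0000]] (det J = 18.0000).
Solving J·Δ = −F gives Δ = (-1.2222, -0.9444).
Then the next iterate is (x₁, x₂)₁ = (1.7778, 1.0556).
Round to (1.7778, 1.0556) and repeat: F = (0.892091, -1.4168), J = [[1.0000, 2.1112], [-3.1112, -1.4444]].
Δ = (-0.3323, -0.2652), so (x₁, x₂)₂ = (1.4455, 0.7904).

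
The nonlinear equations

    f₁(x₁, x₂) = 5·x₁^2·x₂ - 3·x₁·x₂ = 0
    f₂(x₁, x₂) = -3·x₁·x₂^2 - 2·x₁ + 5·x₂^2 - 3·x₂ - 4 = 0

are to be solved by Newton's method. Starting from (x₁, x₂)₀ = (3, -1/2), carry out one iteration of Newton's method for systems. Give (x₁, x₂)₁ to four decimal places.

At (3, -1/2): F = (-18.0000, -9.5000).
Jacobian J = [[10·x₁·x₂ - 3·x₂, 5·x₁^2 - 3·x₁], [-3·x₂^2 - 2, -6·x₁·x₂ + 10·x₂ - 3]].
At the point, J = [[-13.5000, 36.0000], [-2.7500, 1.0000]] (det J = 85.5000).
Solving J·Δ = −F gives Δ = (-3.7895, -0.9211).
Then the next iterate is (x₁, x₂)₁ = (-0.7895, -1.4211).

(-0.7895, -1.4211)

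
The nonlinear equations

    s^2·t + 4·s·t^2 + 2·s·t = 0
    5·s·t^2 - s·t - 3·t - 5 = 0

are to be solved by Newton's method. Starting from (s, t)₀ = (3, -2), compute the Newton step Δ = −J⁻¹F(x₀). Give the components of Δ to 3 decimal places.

(-1.409, 0.545)

At (3, -2): F = (18.000, 67.000).
Jacobian J = [[2·s·t + 4·t^2 + 2·t, s^2 + 8·s·t + 2·s], [5·t^2 - t, 10·s·t - s - 3]].
At the point, J = [[0.000, -33.000], [22.000, -66.000]] (det J = 726.000).
Solving J·Δ = −F gives Δ = (-1.409, 0.545).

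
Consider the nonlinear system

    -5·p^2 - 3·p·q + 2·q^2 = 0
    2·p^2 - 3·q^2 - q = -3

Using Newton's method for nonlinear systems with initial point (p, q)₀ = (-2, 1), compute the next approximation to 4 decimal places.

At (-2, 1): F = (-12.0000, 7.0000).
Jacobian J = [[-10·p - 3·q, -3·p + 4·q], [4·p, -6·q - 1]].
At the point, J = [[17.0000, 10.0000], [-8.0000, -7.0000]] (det J = -39.0000).
Solving J·Δ = −F gives Δ = (0.3590, 0.5897).
Then the next iterate is (p, q)₁ = (-1.6410, 1.5897).

(-1.6410, 1.5897)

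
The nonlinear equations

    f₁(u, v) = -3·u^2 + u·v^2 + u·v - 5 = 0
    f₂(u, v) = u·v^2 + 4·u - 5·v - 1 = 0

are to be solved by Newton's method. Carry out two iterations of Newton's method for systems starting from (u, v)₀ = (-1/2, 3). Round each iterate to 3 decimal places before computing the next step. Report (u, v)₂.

(2.086, 1.520)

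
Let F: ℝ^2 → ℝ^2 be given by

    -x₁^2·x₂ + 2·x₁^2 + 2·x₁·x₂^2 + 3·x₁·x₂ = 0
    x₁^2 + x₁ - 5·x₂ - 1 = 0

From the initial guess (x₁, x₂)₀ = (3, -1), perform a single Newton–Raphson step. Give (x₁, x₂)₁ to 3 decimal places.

At (3, -1): F = (24.000, 16.000).
Jacobian J = [[-2·x₁·x₂ + 4·x₁ + 2·x₂^2 + 3·x₂, -x₁^2 + 4·x₁·x₂ + 3·x₁], [2·x₁ + 1, -5]].
At the point, J = [[17.000, -12.000], [7.000, -5.000]] (det J = -1.000).
Solving J·Δ = −F gives Δ = (72.000, 104.000).
Then the next iterate is (x₁, x₂)₁ = (75.000, 103.000).

(75.000, 103.000)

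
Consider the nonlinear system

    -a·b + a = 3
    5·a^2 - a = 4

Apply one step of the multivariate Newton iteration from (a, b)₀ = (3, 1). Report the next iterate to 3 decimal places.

(1.690, 0.000)

At (3, 1): F = (-3.000, 38.000).
Jacobian J = [[-b + 1, -a], [10·a - 1, 0]].
At the point, J = [[0.000, -3.000], [29.000, 0.000]] (det J = 87.000).
Solving J·Δ = −F gives Δ = (-1.310, -1.000).
Then the next iterate is (a, b)₁ = (1.690, 0.000).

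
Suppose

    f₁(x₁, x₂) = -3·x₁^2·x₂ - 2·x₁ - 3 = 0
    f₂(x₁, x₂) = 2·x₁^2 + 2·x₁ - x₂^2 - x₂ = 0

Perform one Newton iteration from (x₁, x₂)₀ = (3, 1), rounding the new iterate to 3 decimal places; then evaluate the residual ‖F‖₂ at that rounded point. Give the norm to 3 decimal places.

At (3, 1): F = (-36.000, 22.000).
Jacobian J = [[-6·x₁·x₂ - 2, -3·x₁^2], [4·x₁ + 2, -2·x₂ - 1]].
At the point, J = [[-20.000, -27.000], [14.000, -3.000]] (det J = 438.000).
Solving J·Δ = −F gives Δ = (-1.603, -0.146).
Then the next iterate is (x₁, x₂)₁ = (1.397, 0.854).
Re-evaluating at (1.397, 0.854): F = (-10.79402, 5.11390), so ‖F‖₂ = 11.944.

11.944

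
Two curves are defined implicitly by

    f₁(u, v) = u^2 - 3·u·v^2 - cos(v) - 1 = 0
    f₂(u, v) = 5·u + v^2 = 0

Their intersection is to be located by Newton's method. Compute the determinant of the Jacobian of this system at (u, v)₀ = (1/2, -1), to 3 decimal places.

-6.793

J = [[2·u - 3·v^2, -6·u·v + sin(v)], [5, 2·v]].
At the point, J = [[-2.000, 2.15853], [5.000, -2.000]].
det J = -6.793.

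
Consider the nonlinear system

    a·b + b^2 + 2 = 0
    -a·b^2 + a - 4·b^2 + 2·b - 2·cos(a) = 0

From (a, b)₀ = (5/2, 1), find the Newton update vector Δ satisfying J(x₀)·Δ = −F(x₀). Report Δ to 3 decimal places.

At (5/2, 1): F = (5.500, -0.39771).
Jacobian J = [[b, a + 2·b], [-b^2 + 2·sin(a) + 1, -2·a·b - 8·b + 2]].
At the point, J = [[1.000, 4.500], [1.19694, -11.000]] (det J = -16.38625).
Solving J·Δ = −F gives Δ = (-3.583, -0.426).

(-3.583, -0.426)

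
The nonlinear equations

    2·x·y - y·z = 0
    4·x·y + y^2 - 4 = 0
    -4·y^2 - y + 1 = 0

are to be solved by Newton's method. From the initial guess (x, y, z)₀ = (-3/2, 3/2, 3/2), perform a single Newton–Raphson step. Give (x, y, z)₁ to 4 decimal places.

(-0.0737, 0.7692, 2.0449)

At (-3/2, 3/2, 3/2): F = (-6.7500, -10.7500, -9.5000).
Jacobian J = [[2·y, 2·x - z, -y], [4·y, 4·x + 2·y, 0], [0, -8·y - 1, 0]].
At the point, J = [[3.0000, -4.5000, -1.5000], [6.0000, -3.0000, 0.0000], [0.0000, -13.0000, 0.0000]] (det J = 117.0000).
Solving J·Δ = −F gives Δ = (1.4263, -0.7308, 0.5449).
Then the next iterate is (x, y, z)₁ = (-0.0737, 0.7692, 2.0449).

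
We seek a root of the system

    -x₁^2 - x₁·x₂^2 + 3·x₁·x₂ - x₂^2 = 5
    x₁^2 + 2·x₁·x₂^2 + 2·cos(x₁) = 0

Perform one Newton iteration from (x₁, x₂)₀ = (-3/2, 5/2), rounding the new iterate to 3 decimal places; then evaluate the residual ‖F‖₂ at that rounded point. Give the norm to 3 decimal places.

202.070

At (-3/2, 5/2): F = (-15.375, -16.35853).
Jacobian J = [[-2·x₁ - x₂^2 + 3·x₂, -2·x₁·x₂ + 3·x₁ - 2·x₂], [2·x₁ + 2·x₂^2 - 2·sin(x₁), 4·x₁·x₂]].
At the point, J = [[4.250, -2.000], [11.49499, -15.000]] (det J = -40.76002).
Solving J·Δ = −F gives Δ = (4.855, 2.630).
Then the next iterate is (x₁, x₂)₁ = (3.355, 5.130).
Re-evaluating at (3.355, 5.130): F = (-79.23267, 185.88779), so ‖F‖₂ = 202.070.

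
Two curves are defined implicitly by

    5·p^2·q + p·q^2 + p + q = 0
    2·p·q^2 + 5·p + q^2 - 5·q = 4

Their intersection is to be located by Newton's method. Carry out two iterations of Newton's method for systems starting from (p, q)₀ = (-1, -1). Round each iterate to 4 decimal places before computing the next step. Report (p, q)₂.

At (-1, -1): F = (-8.0000, -5.0000).
Jacobian J = [[10·p·q + q^2 + 1, 5·p^2 + 2·p·q + 1], [2·q^2 + 5, 4·p·q + 2·q - 5]].
At the point, J = [[12.0000, 8.0000], [7.0000, -3.0000]] (det J = -92.0000).
Solving J·Δ = −F gives Δ = (0.6957, -0.0435).
Then the next iterate is (p, q)₁ = (-0.3043, -1.0435).
Round to (-0.3043, -1.0435) and repeat: F = (-2.162283, 0.122192), J = [[5.264263, 2.098067], [7.177785, -5.816852]].
Δ = (0.2697, 0.3538), so (p, q)₂ = (-0.0346, -0.6897).

(-0.0346, -0.6897)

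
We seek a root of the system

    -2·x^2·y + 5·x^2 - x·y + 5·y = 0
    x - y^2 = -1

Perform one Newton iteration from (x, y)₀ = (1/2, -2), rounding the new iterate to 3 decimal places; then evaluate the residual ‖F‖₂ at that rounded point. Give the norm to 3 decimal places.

0.822

At (1/2, -2): F = (-6.750, -2.500).
Jacobian J = [[-4·x·y + 10·x - y, -2·x^2 - x + 5], [1, -2·y]].
At the point, J = [[11.000, 4.000], [1.000, 4.000]] (det J = 40.000).
Solving J·Δ = −F gives Δ = (0.425, 0.519).
Then the next iterate is (x, y)₁ = (0.925, -1.481).
Re-evaluating at (0.925, -1.481): F = (0.77741, -0.26836), so ‖F‖₂ = 0.822.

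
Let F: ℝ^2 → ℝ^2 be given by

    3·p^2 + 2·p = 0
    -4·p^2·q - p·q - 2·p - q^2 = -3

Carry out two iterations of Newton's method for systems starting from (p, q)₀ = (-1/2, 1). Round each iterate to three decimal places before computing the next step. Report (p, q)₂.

(-0.675, 1.636)

At (-1/2, 1): F = (-0.250, 2.500).
Jacobian J = [[6·p + 2, 0], [-8·p·q - q - 2, -4·p^2 - p - 2·q]].
At the point, J = [[-1.000, 0.000], [1.000, -2.500]] (det J = 2.500).
Solving J·Δ = −F gives Δ = (-0.250, 0.900).
Then the next iterate is (p, q)₁ = (-0.750, 1.900).
Round to (-0.750, 1.900) and repeat: F = (0.18750, -1.960), J = [[-2.500, 0.000], [7.500, -5.300]].
Δ = (0.075, -0.264), so (p, q)₂ = (-0.675, 1.636).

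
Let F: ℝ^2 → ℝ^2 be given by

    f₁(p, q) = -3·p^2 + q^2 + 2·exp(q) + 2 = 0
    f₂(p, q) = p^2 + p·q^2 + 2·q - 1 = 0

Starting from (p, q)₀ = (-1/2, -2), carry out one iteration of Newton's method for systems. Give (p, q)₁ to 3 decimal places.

At (-1/2, -2): F = (5.52067, -6.750).
Jacobian J = [[-6·p, 2·q + 2·exp(q)], [2·p + q^2, 2·p·q + 2]].
At the point, J = [[3.000, -3.72933], [3.000, 4.000]] (det J = 23.18799).
Solving J·Δ = −F gives Δ = (0.133, 1.588).
Then the next iterate is (p, q)₁ = (-0.367, -0.412).

(-0.367, -0.412)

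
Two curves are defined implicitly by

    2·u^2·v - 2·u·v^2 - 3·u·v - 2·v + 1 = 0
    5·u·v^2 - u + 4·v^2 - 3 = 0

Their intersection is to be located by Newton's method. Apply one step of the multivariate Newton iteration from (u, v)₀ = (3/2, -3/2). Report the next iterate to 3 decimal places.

(1.729, -0.812)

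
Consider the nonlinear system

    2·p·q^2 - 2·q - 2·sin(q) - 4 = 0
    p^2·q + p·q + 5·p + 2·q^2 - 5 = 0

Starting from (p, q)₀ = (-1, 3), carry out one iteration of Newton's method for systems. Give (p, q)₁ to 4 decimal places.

At (-1, 3): F = (-28.282240, 8.0000).
Jacobian J = [[2·q^2, 4·p·q - 2·cos(q) - 2], [2·p·q + q + 5, p^2 + p + 4·q]].
At the point, J = [[18.0000, -12.020015], [2.0000, 12.0000]] (det J = 240.040030).
Solving J·Δ = −F gives Δ = (1.0133, -0.8355).
Then the next iterate is (p, q)₁ = (0.0133, 2.1645).

(0.0133, 2.1645)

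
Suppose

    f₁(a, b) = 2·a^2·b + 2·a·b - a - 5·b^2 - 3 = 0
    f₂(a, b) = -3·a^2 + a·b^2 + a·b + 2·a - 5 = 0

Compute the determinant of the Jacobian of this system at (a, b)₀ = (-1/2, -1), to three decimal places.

-48.000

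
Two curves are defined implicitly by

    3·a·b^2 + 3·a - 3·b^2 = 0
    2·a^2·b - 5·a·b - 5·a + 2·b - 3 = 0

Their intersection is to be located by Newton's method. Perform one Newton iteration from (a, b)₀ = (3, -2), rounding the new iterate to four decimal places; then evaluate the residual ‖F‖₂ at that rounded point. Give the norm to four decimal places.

At (3, -2): F = (33.0000, -28.0000).
Jacobian J = [[3·b^2 + 3, 6·a·b - 6·b], [4·a·b - 5·b - 5, 2·a^2 - 5·a + 2]].
At the point, J = [[15.0000, -24.0000], [-19.0000, 5.0000]] (det J = -381.0000).
Solving J·Δ = −F gives Δ = (-1.3307, 0.5433).
Then the next iterate is (a, b)₁ = (1.6693, -1.4567).
Re-evaluating at (1.6693, -1.4567): F = (9.268613, -10.219925), so ‖F‖₂ = 13.7969.

13.7969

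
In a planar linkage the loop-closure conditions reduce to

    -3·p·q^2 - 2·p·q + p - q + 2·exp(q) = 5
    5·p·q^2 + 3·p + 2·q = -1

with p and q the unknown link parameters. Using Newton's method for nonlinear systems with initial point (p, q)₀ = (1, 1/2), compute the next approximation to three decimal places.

At (1, 1/2): F = (-2.95256, 6.250).
Jacobian J = [[-3·q^2 - 2·q + 1, -6·p·q - 2·p + 2·exp(q) - 1], [5·q^2 + 3, 10·p·q + 2]].
At the point, J = [[-0.750, -2.70256], [4.250, 7.000]] (det J = 6.23587).
Solving J·Δ = −F gives Δ = (0.606, -1.261).
Then the next iterate is (p, q)₁ = (1.606, -0.761).

(1.606, -0.761)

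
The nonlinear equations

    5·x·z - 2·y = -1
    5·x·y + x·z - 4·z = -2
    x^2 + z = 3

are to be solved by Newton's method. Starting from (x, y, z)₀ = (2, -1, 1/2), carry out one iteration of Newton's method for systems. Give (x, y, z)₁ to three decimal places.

At (2, -1, 1/2): F = (8.000, -9.000, 1.500).
Jacobian J = [[5·z, -2, 5·x], [5·y + z, 5·x, x - 4], [2·x, 0, 1]].
At the point, J = [[2.500, -2.000, 10.000], [-4.500, 10.000, -2.000], [4.000, 0.000, 1.000]] (det J = -368.000).
Solving J·Δ = −F gives Δ = (-0.223, 0.678, -0.609).
Then the next iterate is (x, y, z)₁ = (1.777, -0.322, -0.109).

(1.777, -0.322, -0.109)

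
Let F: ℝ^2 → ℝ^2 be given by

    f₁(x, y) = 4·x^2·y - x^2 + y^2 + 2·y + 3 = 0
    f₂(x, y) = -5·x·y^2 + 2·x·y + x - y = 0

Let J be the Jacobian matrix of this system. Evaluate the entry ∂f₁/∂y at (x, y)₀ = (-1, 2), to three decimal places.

10.000

∂f₁/∂y = 4·x^2 + 2·y + 2.
At (-1, 2) this is 10.000.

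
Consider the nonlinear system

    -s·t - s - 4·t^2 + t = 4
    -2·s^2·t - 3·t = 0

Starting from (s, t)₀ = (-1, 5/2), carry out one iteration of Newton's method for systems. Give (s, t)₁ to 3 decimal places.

(-0.443, 1.114)

At (-1, 5/2): F = (-23.000, -12.500).
Jacobian J = [[-t - 1, -s - 8·t + 1], [-4·s·t, -2·s^2 - 3]].
At the point, J = [[-3.500, -18.000], [10.000, -5.000]] (det J = 197.500).
Solving J·Δ = −F gives Δ = (0.557, -1.386).
Then the next iterate is (s, t)₁ = (-0.443, 1.114).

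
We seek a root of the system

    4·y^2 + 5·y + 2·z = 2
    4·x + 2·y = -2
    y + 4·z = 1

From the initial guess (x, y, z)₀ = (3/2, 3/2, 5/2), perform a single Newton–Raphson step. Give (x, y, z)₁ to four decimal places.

(-0.8182, 0.6364, 0.0909)

At (3/2, 3/2, 5/2): F = (19.5000, 11.0000, 10.5000).
Jacobian J = [[0, 8·y + 5, 2], [4, 2, 0], [0, 1, 4]].
At the point, J = [[0.0000, 17.0000, 2.0000], [4.0000, 2.0000, 0.0000], [0.0000, 1.0000, 4.0000]] (det J = -264.0000).
Solving J·Δ = −F gives Δ = (-2.3182, -0.8636, -2.4091).
Then the next iterate is (x, y, z)₁ = (-0.8182, 0.6364, 0.0909).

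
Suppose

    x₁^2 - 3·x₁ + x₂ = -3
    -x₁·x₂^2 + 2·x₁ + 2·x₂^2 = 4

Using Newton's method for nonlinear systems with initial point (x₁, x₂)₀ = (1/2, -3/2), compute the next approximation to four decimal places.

At (1/2, -3/2): F = (0.2500, 0.3750).
Jacobian J = [[2·x₁ - 3, 1], [-x₂^2 + 2, -2·x₁·x₂ + 4·x₂]].
At the point, J = [[-2.0000, 1.0000], [-0.2500, -4.5000]] (det J = 9.2500).
Solving J·Δ = −F gives Δ = (0.1622, 0.0743).
Then the next iterate is (x₁, x₂)₁ = (0.6622, -1.4257).

(0.6622, -1.4257)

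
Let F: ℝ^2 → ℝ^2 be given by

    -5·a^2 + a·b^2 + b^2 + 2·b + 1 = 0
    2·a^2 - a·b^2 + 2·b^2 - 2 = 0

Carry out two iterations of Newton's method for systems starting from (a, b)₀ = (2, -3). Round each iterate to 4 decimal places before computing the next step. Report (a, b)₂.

(5.5042, -5.5051)

At (2, -3): F = (2.0000, 6.0000).
Jacobian J = [[-10·a + b^2, 2·a·b + 2·b + 2], [4·a - b^2, -2·a·b + 4·b]].
At the point, J = [[-11.0000, -16.0000], [-1.0000, 0.0000]] (det J = -16.0000).
Solving J·Δ = −F gives Δ = (6.0000, -4.0000).
Then the next iterate is (a, b)₁ = (8.0000, -7.0000).
Round to (8.0000, -7.0000) and repeat: F = (108.0000, -168.0000), J = [[-31.0000, -124.0000], [-17.0000, 84.0000]].
Δ = (-2.4958, 1.4949), so (a, b)₂ = (5.5042, -5.5051).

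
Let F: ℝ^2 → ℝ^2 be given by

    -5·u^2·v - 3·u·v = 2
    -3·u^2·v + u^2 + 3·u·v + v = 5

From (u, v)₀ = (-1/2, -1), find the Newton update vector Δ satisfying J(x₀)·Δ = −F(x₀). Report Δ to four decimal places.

At (-1/2, -1): F = (-2.2500, -3.5000).
Jacobian J = [[-10·u·v - 3·v, -5·u^2 - 3·u], [-6·u·v + 2·u + 3·v, -3·u^2 + 3·u + 1]].
At the point, J = [[-2.0000, 0.2500], [-7.0000, -1.2500]] (det J = 4.2500).
Solving J·Δ = −F gives Δ = (-0.8676, 2.0588).

(-0.8676, 2.0588)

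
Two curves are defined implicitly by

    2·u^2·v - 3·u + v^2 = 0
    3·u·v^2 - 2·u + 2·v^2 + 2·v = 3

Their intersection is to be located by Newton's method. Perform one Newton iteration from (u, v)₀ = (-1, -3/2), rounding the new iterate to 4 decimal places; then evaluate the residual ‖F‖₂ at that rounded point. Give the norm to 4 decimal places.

At (-1, -3/2): F = (2.2500, -6.2500).
Jacobian J = [[4·u·v - 3, 2·u^2 + 2·v], [3·v^2 - 2, 6·u·v + 4·v + 2]].
At the point, J = [[3.0000, -1.0000], [4.7500, 5.0000]] (det J = 19.7500).
Solving J·Δ = −F gives Δ = (-0.2532, 1.4905).
Then the next iterate is (u, v)₁ = (-1.2532, -0.0095).
Re-evaluating at (-1.2532, -0.0095): F = (3.729851, -0.512759), so ‖F‖₂ = 3.7649.

3.7649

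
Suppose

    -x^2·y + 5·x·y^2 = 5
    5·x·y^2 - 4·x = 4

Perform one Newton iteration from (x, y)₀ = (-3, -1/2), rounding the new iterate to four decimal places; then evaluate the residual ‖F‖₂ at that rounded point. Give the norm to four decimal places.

323.7254

At (-3, -1/2): F = (-4.2500, 4.2500).
Jacobian J = [[-2·x·y + 5·y^2, -x^2 + 10·x·y], [5·y^2 - 4, 10·x·y]].
At the point, J = [[-1.7500, 6.0000], [-2.7500, 15.0000]] (det J = -9.7500).
Solving J·Δ = −F gives Δ = (-9.1538, -1.9615).
Then the next iterate is (x, y)₁ = (-12.1538, -2.4615).
Re-evaluating at (-12.1538, -2.4615): F = (-9.598178, -323.583092), so ‖F‖₂ = 323.7254.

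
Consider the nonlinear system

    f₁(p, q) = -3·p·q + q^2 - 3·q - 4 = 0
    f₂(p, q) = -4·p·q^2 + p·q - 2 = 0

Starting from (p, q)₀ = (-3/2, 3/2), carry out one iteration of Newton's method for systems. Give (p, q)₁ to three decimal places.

(-2.324, 0.565)

At (-3/2, 3/2): F = (0.500, 9.250).
Jacobian J = [[-3·q, -3·p + 2·q - 3], [-4·q^2 + q, -8·p·q + p]].
At the point, J = [[-4.500, 4.500], [-7.500, 16.500]] (det J = -40.500).
Solving J·Δ = −F gives Δ = (-0.824, -0.935).
Then the next iterate is (p, q)₁ = (-2.324, 0.565).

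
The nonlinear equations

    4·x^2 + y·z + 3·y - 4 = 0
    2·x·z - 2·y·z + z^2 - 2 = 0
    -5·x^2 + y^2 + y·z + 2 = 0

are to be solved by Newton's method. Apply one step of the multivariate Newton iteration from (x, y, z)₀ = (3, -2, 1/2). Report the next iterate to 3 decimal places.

At (3, -2, 1/2): F = (25.000, 3.250, -40.000).
Jacobian J = [[8·x, z + 3, y], [2·z, -2·z, 2·x - 2·y + 2·z], [-10·x, 2·y + z, y]].
At the point, J = [[24.000, 3.500, -2.000], [1.000, -1.000, 11.000], [-30.000, -3.500, -2.000]] (det J = -109.000).
Solving J·Δ = −F gives Δ = (-3.688, 19.165, 1.782).
Then the next iterate is (x, y, z)₁ = (-0.688, 17.165, 2.282).

(-0.688, 17.165, 2.282)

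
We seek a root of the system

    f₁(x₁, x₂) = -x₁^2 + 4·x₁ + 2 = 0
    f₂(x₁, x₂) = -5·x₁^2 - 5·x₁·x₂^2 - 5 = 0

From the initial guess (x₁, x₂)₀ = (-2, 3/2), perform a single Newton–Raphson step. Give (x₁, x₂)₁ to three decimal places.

(-0.750, 1.219)

At (-2, 3/2): F = (-10.000, -2.500).
Jacobian J = [[-2·x₁ + 4, 0], [-10·x₁ - 5·x₂^2, -10·x₁·x₂]].
At the point, J = [[8.000, 0.000], [8.750, 30.000]] (det J = 240.000).
Solving J·Δ = −F gives Δ = (1.250, -0.281).
Then the next iterate is (x₁, x₂)₁ = (-0.750, 1.219).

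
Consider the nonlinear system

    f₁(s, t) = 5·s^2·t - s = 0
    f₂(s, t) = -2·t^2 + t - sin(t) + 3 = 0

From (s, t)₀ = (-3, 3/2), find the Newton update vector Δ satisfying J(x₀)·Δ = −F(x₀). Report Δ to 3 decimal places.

At (-3, 3/2): F = (70.500, -0.99749).
Jacobian J = [[10·s·t - 1, 5·s^2], [0, -4·t - cos(t) + 1]].
At the point, J = [[-46.000, 45.000], [0.000, -5.07074]] (det J = 233.25391).
Solving J·Δ = −F gives Δ = (1.340, -0.197).

(1.340, -0.197)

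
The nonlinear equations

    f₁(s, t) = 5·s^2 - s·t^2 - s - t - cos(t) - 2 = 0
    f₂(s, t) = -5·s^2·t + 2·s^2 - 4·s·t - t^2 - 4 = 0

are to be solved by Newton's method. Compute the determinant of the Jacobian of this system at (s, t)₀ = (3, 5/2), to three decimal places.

J = [[10·s - t^2 - 1, -2·s·t + sin(t) - 1], [-10·s·t + 4·s - 4·t, -5·s^2 - 4·s - 2·t]].
At the point, J = [[22.750, -15.40153], [-73.000, -62.000]].
det J = -2534.812.

-2534.812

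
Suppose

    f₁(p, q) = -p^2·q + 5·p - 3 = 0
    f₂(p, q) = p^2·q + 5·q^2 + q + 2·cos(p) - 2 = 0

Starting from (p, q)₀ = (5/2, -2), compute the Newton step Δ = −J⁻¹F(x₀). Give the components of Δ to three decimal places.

(-1.028, 1.052)

At (5/2, -2): F = (22.000, 1.89771).
Jacobian J = [[-2·p·q + 5, -p^2], [2·p·q - 2·sin(p), p^2 + 10·q + 1]].
At the point, J = [[15.000, -6.250], [-11.19694, -12.750]] (det J = -261.23090).
Solving J·Δ = −F gives Δ = (-1.028, 1.052).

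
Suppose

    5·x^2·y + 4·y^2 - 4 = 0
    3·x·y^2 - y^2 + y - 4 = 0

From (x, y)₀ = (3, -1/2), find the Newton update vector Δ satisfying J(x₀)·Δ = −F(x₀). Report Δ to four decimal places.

At (3, -1/2): F = (-25.5000, -2.5000).
Jacobian J = [[10·x·y, 5·x^2 + 8·y], [3·y^2, 6·x·y - 2·y + 1]].
At the point, J = [[-15.0000, 41.0000], [0.7500, -7.0000]] (det J = 74.2500).
Solving J·Δ = −F gives Δ = (-3.7845, -0.7626).

(-3.7845, -0.7626)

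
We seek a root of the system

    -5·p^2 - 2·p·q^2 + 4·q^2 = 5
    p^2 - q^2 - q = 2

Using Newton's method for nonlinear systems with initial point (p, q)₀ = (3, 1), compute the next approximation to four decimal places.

(1.5333, -0.2667)

At (3, 1): F = (-52.0000, 5.0000).
Jacobian J = [[-10·p - 2·q^2, -4·p·q + 8·q], [2·p, -2·q - 1]].
At the point, J = [[-32.0000, -4.0000], [6.0000, -3.0000]] (det J = 120.0000).
Solving J·Δ = −F gives Δ = (-1.4667, -1.2667).
Then the next iterate is (p, q)₁ = (1.5333, -0.2667).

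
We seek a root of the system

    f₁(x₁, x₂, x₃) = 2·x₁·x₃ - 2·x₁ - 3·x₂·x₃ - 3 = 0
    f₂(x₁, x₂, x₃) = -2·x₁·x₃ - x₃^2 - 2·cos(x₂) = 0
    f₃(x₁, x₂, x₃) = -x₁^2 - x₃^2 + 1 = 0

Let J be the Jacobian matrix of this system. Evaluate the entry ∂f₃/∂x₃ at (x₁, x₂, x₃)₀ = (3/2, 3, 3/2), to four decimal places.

∂f₃/∂x₃ = -2·x₃.
At (3/2, 3, 3/2) this is -3.0000.

-3.0000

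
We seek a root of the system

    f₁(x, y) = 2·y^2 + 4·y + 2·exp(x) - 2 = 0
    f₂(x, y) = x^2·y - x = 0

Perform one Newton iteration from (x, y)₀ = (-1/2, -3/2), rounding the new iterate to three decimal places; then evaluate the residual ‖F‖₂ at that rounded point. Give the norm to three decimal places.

At (-1/2, -3/2): F = (-2.28694, 0.125).
Jacobian J = [[2·exp(x), 4·y + 4], [2·x·y - 1, x^2]].
At the point, J = [[1.21306, -2.000], [0.500, 0.250]] (det J = 1.30327).
Solving J·Δ = −F gives Δ = (0.247, -0.994).
Then the next iterate is (x, y)₁ = (-0.253, -2.494).
Re-evaluating at (-0.253, -2.494): F = (2.01701, 0.09336), so ‖F‖₂ = 2.019.

2.019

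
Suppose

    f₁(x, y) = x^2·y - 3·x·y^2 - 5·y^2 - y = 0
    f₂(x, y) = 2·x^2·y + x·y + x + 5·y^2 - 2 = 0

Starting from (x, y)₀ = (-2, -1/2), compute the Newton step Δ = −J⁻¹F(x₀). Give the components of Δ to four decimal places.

At (-2, -1/2): F = (-1.2500, -5.7500).
Jacobian J = [[2·x·y - 3·y^2, x^2 - 6·x·y - 10·y - 1], [4·x·y + y + 1, 2·x^2 + x + 10·y]].
At the point, J = [[1.2500, 2.0000], [4.5000, 1.0000]] (det J = -7.7500).
Solving J·Δ = −F gives Δ = (1.3226, -0.2016).

(1.3226, -0.2016)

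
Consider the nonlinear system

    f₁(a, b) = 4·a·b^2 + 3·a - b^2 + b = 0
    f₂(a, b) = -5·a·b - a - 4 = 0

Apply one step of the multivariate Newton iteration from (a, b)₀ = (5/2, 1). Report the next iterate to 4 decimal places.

(-2.8679, 2.0566)

At (5/2, 1): F = (17.5000, -19.0000).
Jacobian J = [[4·b^2 + 3, 8·a·b - 2·b + 1], [-5·b - 1, -5·a]].
At the point, J = [[7.0000, 19.0000], [-6.0000, -12.5000]] (det J = 26.5000).
Solving J·Δ = −F gives Δ = (-5.3679, 1.0566).
Then the next iterate is (a, b)₁ = (-2.8679, 2.0566).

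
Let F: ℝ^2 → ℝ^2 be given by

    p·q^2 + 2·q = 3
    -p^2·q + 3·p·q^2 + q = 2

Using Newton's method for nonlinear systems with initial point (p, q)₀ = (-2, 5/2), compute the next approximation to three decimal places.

(-0.758, 2.158)

At (-2, 5/2): F = (-10.500, -47.000).
Jacobian J = [[q^2, 2·p·q + 2], [-2·p·q + 3·q^2, -p^2 + 6·p·q + 1]].
At the point, J = [[6.250, -8.000], [28.750, -33.000]] (det J = 23.750).
Solving J·Δ = −F gives Δ = (1.242, -0.342).
Then the next iterate is (p, q)₁ = (-0.758, 2.158).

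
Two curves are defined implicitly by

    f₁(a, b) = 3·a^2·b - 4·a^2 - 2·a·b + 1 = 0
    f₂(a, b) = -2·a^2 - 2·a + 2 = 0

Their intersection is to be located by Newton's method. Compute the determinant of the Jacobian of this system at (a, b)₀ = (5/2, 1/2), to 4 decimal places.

J = [[6·a·b - 8·a - 2·b, 3·a^2 - 2·a], [-4·a - 2, 0]].
At the point, J = [[-13.5000, 13.7500], [-12.0000, 0.0000]].
det J = 165.0000.

165.0000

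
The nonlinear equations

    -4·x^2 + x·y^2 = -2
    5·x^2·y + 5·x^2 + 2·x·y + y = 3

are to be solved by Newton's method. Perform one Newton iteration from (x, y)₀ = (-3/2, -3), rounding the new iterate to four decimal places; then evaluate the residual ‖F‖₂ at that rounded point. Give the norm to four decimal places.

39.9983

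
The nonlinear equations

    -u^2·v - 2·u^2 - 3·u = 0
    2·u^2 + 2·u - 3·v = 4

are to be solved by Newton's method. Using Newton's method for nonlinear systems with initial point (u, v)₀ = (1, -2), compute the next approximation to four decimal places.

At (1, -2): F = (-3.0000, 6.0000).
Jacobian J = [[-2·u·v - 4·u - 3, -u^2], [4·u + 2, -3]].
At the point, J = [[-3.0000, -1.0000], [6.0000, -3.0000]] (det J = 15.0000).
Solving J·Δ = −F gives Δ = (-1.0000, 0.0000).
Then the next iterate is (u, v)₁ = (0.0000, -2.0000).

(0.0000, -2.0000)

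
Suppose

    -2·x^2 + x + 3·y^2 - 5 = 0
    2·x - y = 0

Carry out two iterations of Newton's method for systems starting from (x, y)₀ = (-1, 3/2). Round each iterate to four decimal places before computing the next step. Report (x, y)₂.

At (-1, 3/2): F = (-1.2500, -3.5000).
Jacobian J = [[-4·x + 1, 6·y], [2, -1]].
At the point, J = [[5.0000, 9.0000], [2.0000, -1.0000]] (det J = -23.0000).
Solving J·Δ = −F gives Δ = (1.4239, -0.6522).
Then the next iterate is (x, y)₁ = (0.4239, 0.8478).
Round to (0.4239, 0.8478) and repeat: F = (-2.779188, 0.0000), J = [[-0.6956, 5.0868], [2.0000, -1.0000]].
Δ = (0.2932, 0.5865), so (x, y)₂ = (0.7171, 1.4343).

(0.7171, 1.4343)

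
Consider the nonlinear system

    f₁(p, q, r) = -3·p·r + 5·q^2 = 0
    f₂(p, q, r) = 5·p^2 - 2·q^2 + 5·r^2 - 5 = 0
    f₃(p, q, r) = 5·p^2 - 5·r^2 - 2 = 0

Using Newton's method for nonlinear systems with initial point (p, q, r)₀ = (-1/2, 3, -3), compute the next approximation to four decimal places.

At (-1/2, 3, -3): F = (40.5000, 23.2500, -45.7500).
Jacobian J = [[-3·r, 10·q, -3·p], [10·p, -4·q, 10·r], [10·p, 0, -10·r]].
At the point, J = [[9.0000, 30.0000, 1.5000], [-5.0000, -12.0000, -30.0000], [-5.0000, 0.0000, 30.0000]] (det J = 5670.0000).
Solving J·Δ = −F gives Δ = (-0.8548, -1.1627, 1.3825).
Then the next iterate is (p, q, r)₁ = (-1.3548, 1.8373, -1.6175).

(-1.3548, 1.8373, -1.6175)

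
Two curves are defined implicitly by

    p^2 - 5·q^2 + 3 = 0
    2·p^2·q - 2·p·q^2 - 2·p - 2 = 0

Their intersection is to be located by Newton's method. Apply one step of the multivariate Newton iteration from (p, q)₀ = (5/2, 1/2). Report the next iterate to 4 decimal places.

At (5/2, 1/2): F = (8.0000, -2.0000).
Jacobian J = [[2·p, -10·q], [4·p·q - 2·q^2 - 2, 2·p^2 - 4·p·q]].
At the point, J = [[5.0000, -5.0000], [2.5000, 7.5000]] (det J = 50.0000).
Solving J·Δ = −F gives Δ = (-1.0000, 0.6000).
Then the next iterate is (p, q)₁ = (1.5000, 1.1000).

(1.5000, 1.1000)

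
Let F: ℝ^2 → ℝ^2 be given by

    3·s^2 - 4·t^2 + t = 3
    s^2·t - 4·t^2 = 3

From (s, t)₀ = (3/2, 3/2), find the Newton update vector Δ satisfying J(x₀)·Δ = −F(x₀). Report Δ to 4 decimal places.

(-1.5245, -1.5882)

At (3/2, 3/2): F = (-3.7500, -8.6250).
Jacobian J = [[6·s, -8·t + 1], [2·s·t, s^2 - 8·t]].
At the point, J = [[9.0000, -11.0000], [4.5000, -9.7500]] (det J = -38.2500).
Solving J·Δ = −F gives Δ = (-1.5245, -1.5882).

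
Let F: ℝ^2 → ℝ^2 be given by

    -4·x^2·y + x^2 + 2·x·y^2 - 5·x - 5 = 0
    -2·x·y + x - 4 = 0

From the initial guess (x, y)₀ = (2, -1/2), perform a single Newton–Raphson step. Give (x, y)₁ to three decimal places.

At (2, -1/2): F = (-2.000, 0.000).
Jacobian J = [[-8·x·y + 2·x + 2·y^2 - 5, -4·x^2 + 4·x·y], [-2·y + 1, -2·x]].
At the point, J = [[7.500, -20.000], [2.000, -4.000]] (det J = 10.000).
Solving J·Δ = −F gives Δ = (-0.800, -0.400).
Then the next iterate is (x, y)₁ = (1.200, -0.900).

(1.200, -0.900)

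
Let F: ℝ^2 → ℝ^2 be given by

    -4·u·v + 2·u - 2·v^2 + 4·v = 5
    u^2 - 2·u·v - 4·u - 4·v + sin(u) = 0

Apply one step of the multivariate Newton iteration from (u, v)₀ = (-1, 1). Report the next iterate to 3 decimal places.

At (-1, 1): F = (-1.000, 2.15853).
Jacobian J = [[-4·v + 2, -4·u - 4·v + 4], [2·u - 2·v + cos(u) - 4, -2·u - 4]].
At the point, J = [[-2.000, 4.000], [-7.45970, -2.000]] (det J = 33.83879).
Solving J·Δ = −F gives Δ = (0.196, 0.348).
Then the next iterate is (u, v)₁ = (-0.804, 1.348).

(-0.804, 1.348)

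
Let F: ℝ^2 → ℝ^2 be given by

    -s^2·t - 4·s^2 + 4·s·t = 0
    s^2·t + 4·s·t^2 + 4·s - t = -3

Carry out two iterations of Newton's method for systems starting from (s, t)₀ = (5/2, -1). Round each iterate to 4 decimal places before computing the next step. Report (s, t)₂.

At (5/2, -1): F = (-28.7500, 17.7500).
Jacobian J = [[-2·s·t - 8·s + 4·t, -s^2 + 4·s], [2·s·t + 4·t^2 + 4, s^2 + 8·s·t - 1]].
At the point, J = [[-19.0000, 3.7500], [3.0000, -14.7500]] (det J = 269.0000).
Solving J·Δ = −F gives Δ = (-1.3290, 0.9331).
Then the next iterate is (s, t)₁ = (1.1710, -0.0669).
Round to (1.1710, -0.0669) and repeat: F = (-5.706588, 7.680128), J = [[-9.478920, 3.312759], [3.861223, -0.255478]].
Δ = (-2.3130, -4.8955), so (s, t)₂ = (-1.1420, -4.9624).

(-1.1420, -4.9624)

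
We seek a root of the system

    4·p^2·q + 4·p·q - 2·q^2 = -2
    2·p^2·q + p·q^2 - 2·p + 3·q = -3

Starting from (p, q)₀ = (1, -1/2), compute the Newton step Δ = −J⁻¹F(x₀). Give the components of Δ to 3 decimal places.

At (1, -1/2): F = (-2.500, -1.250).
Jacobian J = [[8·p·q + 4·q, 4·p^2 + 4·p - 4·q], [4·p·q + q^2 - 2, 2·p^2 + 2·p·q + 3]].
At the point, J = [[-6.000, 10.000], [-3.750, 4.000]] (det J = 13.500).
Solving J·Δ = −F gives Δ = (-0.185, 0.139).

(-0.185, 0.139)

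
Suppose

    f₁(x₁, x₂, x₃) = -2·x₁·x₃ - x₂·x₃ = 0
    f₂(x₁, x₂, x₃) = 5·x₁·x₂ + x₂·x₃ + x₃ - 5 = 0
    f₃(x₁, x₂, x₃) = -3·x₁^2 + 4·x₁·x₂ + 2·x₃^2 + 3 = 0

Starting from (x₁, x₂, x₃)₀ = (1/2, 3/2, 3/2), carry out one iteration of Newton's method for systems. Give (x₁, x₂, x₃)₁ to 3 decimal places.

(0.462, 2.068, -0.295)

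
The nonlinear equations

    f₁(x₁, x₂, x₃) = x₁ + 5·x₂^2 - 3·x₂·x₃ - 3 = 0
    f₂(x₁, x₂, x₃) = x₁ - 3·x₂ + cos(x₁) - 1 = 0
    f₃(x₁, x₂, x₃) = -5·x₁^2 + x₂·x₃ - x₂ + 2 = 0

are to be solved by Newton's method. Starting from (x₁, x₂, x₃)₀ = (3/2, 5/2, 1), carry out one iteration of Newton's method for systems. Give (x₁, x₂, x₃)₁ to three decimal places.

At (3/2, 5/2, 1): F = (22.250, -6.92926, -9.250).
Jacobian J = [[1, 10·x₂ - 3·x₃, -3·x₂], [-sin(x₁) + 1, -3, 0], [-10·x₁, x₃ - 1, x₂]].
At the point, J = [[1.000, 22.000, -7.500], [0.00251, -3.000, 0.000], [-15.000, 0.000, 2.500]] (det J = 329.86222).
Solving J·Δ = −F gives Δ = (-1.280, -2.311, -3.982).
Then the next iterate is (x₁, x₂, x₃)₁ = (0.220, 0.189, -2.982).

(0.220, 0.189, -2.982)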